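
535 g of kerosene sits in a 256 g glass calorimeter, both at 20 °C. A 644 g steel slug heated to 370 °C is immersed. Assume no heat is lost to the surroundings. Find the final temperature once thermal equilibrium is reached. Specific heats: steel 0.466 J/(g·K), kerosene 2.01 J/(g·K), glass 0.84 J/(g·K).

Let T be the final temperature. ΣQ_i = 0:
644×0.466×(T − 370) + 535×2.01×(T − 20) + 256×0.84×(T − 20) = 0
1590.5 T = 136846
T = 136846 / 1590.5 = 86 °C

T_f ≈ 86.0 °C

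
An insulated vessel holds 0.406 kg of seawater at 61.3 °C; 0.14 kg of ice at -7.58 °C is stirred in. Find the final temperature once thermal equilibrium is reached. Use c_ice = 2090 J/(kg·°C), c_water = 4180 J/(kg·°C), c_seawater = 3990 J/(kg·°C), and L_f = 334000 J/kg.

Taking heat into each body as positive, Σ m c ΔT = 0:
warm ice to 0 °C: 0.14×2090×(0 − (-7.58)) = 2217.9; fusion: m_ice L_f = 0.14×334000 = 46760; warm the meltwater: 585.2 T; seawater cools: 0.406×3990×(T − 61.3) = 1619.9(T − 61.3)
2205.1 T = 99302 − 48978 = 50324
T ≈ 22.82 °C (positive, so assuming full melt was valid).

T_f ≈ 22.8 °C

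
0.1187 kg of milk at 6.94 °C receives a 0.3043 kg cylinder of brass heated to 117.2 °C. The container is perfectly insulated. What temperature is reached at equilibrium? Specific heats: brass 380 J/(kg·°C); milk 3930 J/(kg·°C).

T_f ≈ 28.8 °C

Conservation of energy gives ΣQ = 0:
0.3043·380·(T − 117.2) + 0.1187·3930·(T − 6.94) = 0
115.63(T − 117.2) + 466.49(T − 6.94) = 0
(115.63 + 466.49) T = 115.63·117.2 + 466.49·6.94
T = 16790 / 582.12 = 28.8 °C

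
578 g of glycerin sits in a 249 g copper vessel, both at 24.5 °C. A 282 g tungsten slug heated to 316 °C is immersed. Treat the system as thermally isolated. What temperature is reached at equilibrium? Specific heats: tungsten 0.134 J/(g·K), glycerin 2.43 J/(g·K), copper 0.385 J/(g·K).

T_f ≈ 31.7 °C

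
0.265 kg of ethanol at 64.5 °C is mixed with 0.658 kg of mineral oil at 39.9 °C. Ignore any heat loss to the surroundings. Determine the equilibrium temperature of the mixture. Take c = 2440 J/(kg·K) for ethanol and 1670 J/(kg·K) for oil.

T_f ≈ 49.0 °C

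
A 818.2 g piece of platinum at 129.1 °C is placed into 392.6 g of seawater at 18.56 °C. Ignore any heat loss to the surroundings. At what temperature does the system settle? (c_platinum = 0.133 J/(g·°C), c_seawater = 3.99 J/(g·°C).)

Net heat exchanged in the isolated system is zero:
818.2·0.133·(T − 129.1) + 392.6·3.99·(T − 18.56) = 0
108.82(T − 129.1) + 1566.5(T − 18.56) = 0
1675.3 T = 43122
T = 43122/1675.3 ≈ 25.74 °C

T_f ≈ 25.7 °C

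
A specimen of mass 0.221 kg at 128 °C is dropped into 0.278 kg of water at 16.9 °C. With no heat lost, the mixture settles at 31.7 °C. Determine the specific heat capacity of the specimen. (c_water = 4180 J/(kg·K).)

Heat lost by the specimen = heat gained by the water:
0.221×c×(128 − 31.7) = 0.278×4180×(31.7 − 16.9)
21.28 c = 17198  ⇒  c ≈ 808.1 J/(kg·K)

c ≈ 808 J/(kg·K)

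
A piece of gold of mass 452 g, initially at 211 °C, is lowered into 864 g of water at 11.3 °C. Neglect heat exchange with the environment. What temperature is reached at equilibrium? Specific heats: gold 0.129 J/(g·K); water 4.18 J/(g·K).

T_f ≈ 14.5 °C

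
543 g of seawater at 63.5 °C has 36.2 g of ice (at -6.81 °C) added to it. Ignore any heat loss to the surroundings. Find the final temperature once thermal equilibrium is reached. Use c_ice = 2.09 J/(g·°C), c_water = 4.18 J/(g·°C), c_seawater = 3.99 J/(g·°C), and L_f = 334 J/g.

T_f ≈ 53.9 °C

Taking heat into each body as positive, Σ m c ΔT = 0:
ice -6.81→0 °C: 36.2·2.09·6.81 = 515.23; latent heat to melt: 36.2·334 = 12091; meltwater 0→T: 36.2·4.18·T = 151.32 T; seawater: 2166.6(T − 63.5)
2317.9 T = 137577 − 12606 = 124971
T ≈ 53.92 °C — above 0 °C, consistent with complete melting.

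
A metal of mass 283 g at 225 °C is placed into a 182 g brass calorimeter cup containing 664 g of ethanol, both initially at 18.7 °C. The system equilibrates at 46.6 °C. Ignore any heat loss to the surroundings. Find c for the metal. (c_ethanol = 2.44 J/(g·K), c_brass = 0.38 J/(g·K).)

c ≈ 0.934 J/(g·K)

Conservation of energy gives ΣQ = 0:
283×c×(46.6 − 225) + 664×2.44×(46.6 − 18.7) + 182×0.38×(46.6 − 18.7) = 0
-50487 c = -47132
c = -47132/-50487 ≈ 0.9335 J/(g·K)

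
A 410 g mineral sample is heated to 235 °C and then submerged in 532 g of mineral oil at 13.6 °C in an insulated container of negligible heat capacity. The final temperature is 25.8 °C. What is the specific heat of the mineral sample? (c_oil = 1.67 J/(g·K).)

c ≈ 0.126 J/(g·K)

Heat lost by the mineral sample = heat gained by the oil:
410×c×(235 − 25.8) = 532×1.67×(25.8 − 13.6)
85772 c = 10839  ⇒  c ≈ 0.1264 J/(g·K)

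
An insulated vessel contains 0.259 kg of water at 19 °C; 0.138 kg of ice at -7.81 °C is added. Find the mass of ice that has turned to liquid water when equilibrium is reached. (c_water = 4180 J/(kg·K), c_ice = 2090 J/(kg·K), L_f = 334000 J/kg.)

m_melted ≈ 0.0548 kg

Heat available from the water dropping to 0 °C: 0.259×4180×19 = 20570 J.
Warming the ice to 0 °C takes 0.138×2090×7.81 = 2252.6 J, leaving 18317 J for melting.
To melt every bit of ice: 0.138×334000 = 46092 J.
Since 18317 < 46092 J, not all the ice melts; equilibrium is at 0 °C.
m_melted×334000 = 18317  ⇒  m_melted ≈ 0.05484 kg.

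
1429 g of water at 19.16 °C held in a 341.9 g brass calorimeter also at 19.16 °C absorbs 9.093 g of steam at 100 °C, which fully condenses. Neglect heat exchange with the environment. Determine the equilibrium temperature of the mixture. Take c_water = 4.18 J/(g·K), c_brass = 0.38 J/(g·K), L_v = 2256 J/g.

Net heat exchanged in the isolated system is zero:
steam→water at 100 °C releases m L_v = 9.093·2256 = 20514; condensate cools 100→T: 9.093·4.18·(T − 100) = 38.01(T − 100); water warms: 1429·4.18·(T − 19.16) = 5973.2(T − 19.16); brass cup: 341.9·0.38·(T − 19.16) = 129.92(T − 19.16)
6141.2 T = 20514 + 3800.9 + 116936 = 141251
T ≈ 23.00 °C, under the boiling point, so the assumption holds.

T_f ≈ 23.0 °C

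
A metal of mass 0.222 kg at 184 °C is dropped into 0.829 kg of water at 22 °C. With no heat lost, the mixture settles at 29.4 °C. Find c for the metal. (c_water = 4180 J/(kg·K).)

Heat gained plus heat lost sum to zero:
0.222·c·(29.4 − 184) + 0.829·4180·(29.4 − 22) = 0
-34.32 c = -25643
c = -25643/-34.32 ≈ 747.1 J/(kg·K)

c ≈ 747 J/(kg·K)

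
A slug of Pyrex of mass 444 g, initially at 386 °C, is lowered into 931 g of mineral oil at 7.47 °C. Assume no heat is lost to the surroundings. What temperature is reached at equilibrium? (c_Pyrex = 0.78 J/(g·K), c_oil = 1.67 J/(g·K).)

T_f ≈ 76.4 °C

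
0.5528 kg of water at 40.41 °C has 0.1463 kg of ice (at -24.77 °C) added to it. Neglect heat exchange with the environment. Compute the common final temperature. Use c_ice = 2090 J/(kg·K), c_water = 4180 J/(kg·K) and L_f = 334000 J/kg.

T_f ≈ 12.6 °C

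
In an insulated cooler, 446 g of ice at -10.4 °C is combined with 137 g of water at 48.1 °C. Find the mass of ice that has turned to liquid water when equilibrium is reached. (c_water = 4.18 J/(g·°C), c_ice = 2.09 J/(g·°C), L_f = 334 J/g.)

Water can give up m c ΔT = 137·4.18·48.1 = 27545 J before reaching 0 °C.
Of that, 446·2.09·10.4 = 9694.3 J goes to bring the ice to 0 °C, leaving 17851 J.
To melt every bit of ice: 446·334 = 148964 J.
Since 17851 < 148964 J, not all the ice melts; equilibrium is at 0 °C.
Mass melted = 17851/334 ≈ 53.45 g.

m_melted ≈ 53.4 g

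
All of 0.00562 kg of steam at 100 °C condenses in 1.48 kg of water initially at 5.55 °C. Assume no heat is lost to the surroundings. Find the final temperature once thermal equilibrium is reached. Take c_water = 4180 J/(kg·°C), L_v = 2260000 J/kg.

Heat gained plus heat lost sum to zero:
latent heat released on condensation: 0.00562·2260000 = 12701
  condensed water 100 °C→T: 23.49(T − 100)
  original water: 6186.4(T − 5.55)
6209.9 T = 12701 + 2349.2 + 34335 = 49385
T ≈ 7.95 °C — below 100 °C, confirming all the steam condensed.

T_f ≈ 8.0 °C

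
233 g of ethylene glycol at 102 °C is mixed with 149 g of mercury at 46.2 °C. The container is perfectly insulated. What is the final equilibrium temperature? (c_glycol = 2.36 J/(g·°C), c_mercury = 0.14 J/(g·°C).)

Set heat shed by the hot body equal to heat absorbed by the cold body:
233*2.36*(102 − T) = 149*0.14*(T − 46.2)
549.88(102 − T) = 20.86(T − 46.2)
570.74 T = 57051  ⇒  T ≈ 99.96 °C

T_f ≈ 100.0 °C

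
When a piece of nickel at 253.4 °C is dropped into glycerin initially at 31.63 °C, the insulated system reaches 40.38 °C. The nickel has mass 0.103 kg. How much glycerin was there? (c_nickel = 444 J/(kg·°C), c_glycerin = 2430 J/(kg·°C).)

m ≈ 0.458 kg

|Q_nickel| = |Q_glycerin|:
0.103×444×(253.4 − 40.38) = m×2430×(40.38 − 31.63)
21263 m = 9741.8  ⇒  m ≈ 0.4582 kg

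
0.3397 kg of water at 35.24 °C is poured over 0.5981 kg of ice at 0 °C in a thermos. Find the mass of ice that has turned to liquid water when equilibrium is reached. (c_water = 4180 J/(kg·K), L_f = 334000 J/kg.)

m_melted ≈ 0.15 kg

Cooling the water to 0 °C releases 0.3397×4180×35.24 = 50039 J.
To melt every bit of ice: 0.5981×334000 = 199765 J.
Since 50039 < 199765 J, not all the ice melts; equilibrium is at 0 °C.
m_melt = 50039 / L_f = 0.1498 kg.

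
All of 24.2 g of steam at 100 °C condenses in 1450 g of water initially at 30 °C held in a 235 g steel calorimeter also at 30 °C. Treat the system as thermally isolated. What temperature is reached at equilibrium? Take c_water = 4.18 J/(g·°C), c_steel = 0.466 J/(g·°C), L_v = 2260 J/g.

T_f ≈ 39.8 °C

Energy balance with sensible and latent terms:
steam→water at 100 °C releases m L_v = 24.2·2260 = 54692
  condensate cools 100→T: 24.2·4.18·(T − 100) = 101.16(T − 100)
  water warms: 1450·4.18·(T − 30) = 6061(T − 30)
  steel cup: 235·0.466·(T − 30) = 109.51(T − 30)
6271.7 T = 54692 + 10116 + 185115 = 249923
T ≈ 39.85 °C — below 100 °C, confirming all the steam condensed.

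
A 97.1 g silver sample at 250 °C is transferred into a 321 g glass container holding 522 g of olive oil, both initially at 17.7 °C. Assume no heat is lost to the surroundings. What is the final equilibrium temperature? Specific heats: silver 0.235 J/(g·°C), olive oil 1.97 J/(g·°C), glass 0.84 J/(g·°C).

T_f ≈ 21.7 °C

Energy conservation, ΣQ = 0:
97.1*0.235*(T − 250) + 522*1.97*(T − 17.7) + 321*0.84*(T − 17.7) = 0
22.82(T − 250) + 1028.3(T − 17.7) + 269.64(T − 17.7) = 0
1320.8 T = 28679
T ≈ 21.71 °C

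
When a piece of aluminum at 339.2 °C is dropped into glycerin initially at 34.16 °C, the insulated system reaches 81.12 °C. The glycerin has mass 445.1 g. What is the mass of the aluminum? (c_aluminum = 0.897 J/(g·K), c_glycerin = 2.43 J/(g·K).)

Setting the total heat transfer to zero:
m·0.897·(81.12 − 339.2) + 445.1·2.43·(81.12 − 34.16) = 0
-231.5 m = -50792
m = -50792/-231.5 ≈ 219.4 g

m ≈ 219 g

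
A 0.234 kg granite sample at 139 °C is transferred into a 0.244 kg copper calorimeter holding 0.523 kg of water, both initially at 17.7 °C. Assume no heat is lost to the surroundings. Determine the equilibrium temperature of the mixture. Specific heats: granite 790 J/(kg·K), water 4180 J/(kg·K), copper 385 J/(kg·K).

T_f ≈ 26.8 °C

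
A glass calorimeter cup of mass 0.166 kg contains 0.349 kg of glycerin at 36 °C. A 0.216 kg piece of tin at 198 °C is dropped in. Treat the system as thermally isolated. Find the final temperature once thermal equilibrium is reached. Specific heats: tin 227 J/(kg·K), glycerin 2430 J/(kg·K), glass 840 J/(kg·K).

T_f ≈ 43.7 °C

Setting the total heat transfer to zero:
0.216×227×(T − 198) + 0.349×2430×(T − 36) + 0.166×840×(T − 36) = 0
1036.5 T = 45259
T = 45259 / 1036.5 = 43.7 °C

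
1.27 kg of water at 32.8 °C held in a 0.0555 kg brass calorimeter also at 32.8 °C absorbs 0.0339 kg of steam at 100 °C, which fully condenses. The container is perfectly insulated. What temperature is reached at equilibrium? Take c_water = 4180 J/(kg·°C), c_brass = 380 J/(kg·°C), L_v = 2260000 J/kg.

T_f ≈ 48.5 °C

Energy conservation, ΣQ = 0:
steam→water at 100 °C releases m L_v = 0.0339·2260000 = 76614; condensate cools 100→T: 0.0339·4180·(T − 100) = 141.7(T − 100); original water: 5308.6(T − 32.8); cup: 21.09(T − 32.8)
5471.4 T = 76614 + 14170 + 174814 = 265598
T ≈ 48.54 °C, under the boiling point, so the assumption holds.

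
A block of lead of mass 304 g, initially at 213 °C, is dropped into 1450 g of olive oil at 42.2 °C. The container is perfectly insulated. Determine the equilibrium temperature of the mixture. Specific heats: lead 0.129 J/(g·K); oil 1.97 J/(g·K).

|Q_lead| = |Q_oil|:
304*0.129*(213 − T) = 1450*1.97*(T − 42.2)
39.22(213 − T) = 2856.5(T − 42.2)
2895.7 T = 128897  ⇒  T ≈ 44.51 °C

T_f ≈ 44.5 °C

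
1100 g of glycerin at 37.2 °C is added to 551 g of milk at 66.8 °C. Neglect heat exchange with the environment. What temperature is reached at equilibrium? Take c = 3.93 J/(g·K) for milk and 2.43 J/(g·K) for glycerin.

|Q_milk| = |Q_glycerin|:
551*3.93*(66.8 − T) = 1100*2.43*(T − 37.2)
2165.4(66.8 − T) = 2673(T − 37.2)
4838.4 T = 244086  ⇒  T ≈ 50.45 °C

T_f ≈ 50.4 °C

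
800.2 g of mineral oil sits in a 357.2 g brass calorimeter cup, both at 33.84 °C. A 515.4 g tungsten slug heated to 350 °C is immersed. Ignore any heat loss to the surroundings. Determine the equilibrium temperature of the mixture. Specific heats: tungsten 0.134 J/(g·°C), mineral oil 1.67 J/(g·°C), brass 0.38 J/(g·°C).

Net heat exchanged in the isolated system is zero:
515.4×0.134×(T − 350) + 800.2×1.67×(T − 33.84) + 357.2×0.38×(T − 33.84) = 0
69.06(T − 350) + 1336.3(T − 33.84) + 135.74(T − 33.84) = 0
(69.06 + 1336.3 + 135.74) T = 69.06×350 + 1336.3×33.84 + 135.74×33.84
T = 73987 / 1541.1 = 48 °C

T_f ≈ 48.0 °C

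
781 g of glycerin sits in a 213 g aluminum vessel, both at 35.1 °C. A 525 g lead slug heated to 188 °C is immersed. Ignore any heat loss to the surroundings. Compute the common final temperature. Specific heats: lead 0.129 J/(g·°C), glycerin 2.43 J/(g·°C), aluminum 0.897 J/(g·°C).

Energy conservation, ΣQ = 0:
525·0.129·(T − 188) + 781·2.43·(T − 35.1) + 213·0.897·(T − 35.1) = 0
(67.73 + 1897.8 + 191.06) T = 67.73·188 + 1897.8·35.1 + 191.06·35.1
T ≈ 39.90 °C

T_f ≈ 39.9 °C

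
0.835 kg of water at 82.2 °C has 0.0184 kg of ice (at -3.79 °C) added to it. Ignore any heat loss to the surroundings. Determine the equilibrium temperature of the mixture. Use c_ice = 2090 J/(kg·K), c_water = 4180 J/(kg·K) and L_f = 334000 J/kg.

T_f ≈ 78.7 °C

Let T be the final temperature. ΣQ_i = 0:
warm ice to 0 °C: 0.0184·2090·(0 − (-3.79)) = 145.75; melt ice: 0.0184·334000 = 6145.6; meltwater 0→T: 0.0184·4180·T = 76.91 T; water: 3490.3(T − 82.2)
3567.2 T = 286903 − 6291.3 = 280611
T ≈ 78.66 °C. Since T > 0 °C, the all-ice-melts assumption holds.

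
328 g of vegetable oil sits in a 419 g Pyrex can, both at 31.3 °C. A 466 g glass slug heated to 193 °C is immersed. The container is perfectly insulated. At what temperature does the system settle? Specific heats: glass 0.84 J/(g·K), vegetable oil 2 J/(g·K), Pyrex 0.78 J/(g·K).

T_f ≈ 77.4 °C

Conservation of energy gives ΣQ = 0:
466×0.84×(T − 193) + 328×2×(T − 31.3) + 419×0.78×(T − 31.3) = 0
391.44(T − 193) + 656(T − 31.3) + 326.82(T − 31.3) = 0
1374.3 T = 106310
T ≈ 77.36 °C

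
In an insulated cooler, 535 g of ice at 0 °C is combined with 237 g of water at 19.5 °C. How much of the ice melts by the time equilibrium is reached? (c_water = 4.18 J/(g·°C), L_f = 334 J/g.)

Water can give up m c ΔT = 237×4.18×19.5 = 19318 J before reaching 0 °C.
Melting all 535 g of ice would need 535×334 = 178690 J.
That's not enough to melt it all — equilibrium is at 0 °C with ice remaining.
m_melt = 19318 / L_f = 57.84 g.

m_melted ≈ 57.8 g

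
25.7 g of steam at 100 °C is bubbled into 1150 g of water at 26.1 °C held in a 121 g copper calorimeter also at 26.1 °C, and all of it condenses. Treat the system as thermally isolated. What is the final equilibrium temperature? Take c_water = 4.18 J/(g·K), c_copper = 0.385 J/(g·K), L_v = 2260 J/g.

Taking heat into each body as positive, Σ m c ΔT = 0:
condense steam: −25.7·2260 = −58082
  condensate cools 100→T: 25.7·4.18·(T − 100) = 107.43(T − 100)
  water warms: 1150·4.18·(T − 26.1) = 4807(T − 26.1)
  cup: 46.59(T − 26.1)
4961 T = 58082 + 10743 + 126679 = 195503
T ≈ 39.41 °C (< 100 °C, so full condensation is consistent).

T_f ≈ 39.4 °C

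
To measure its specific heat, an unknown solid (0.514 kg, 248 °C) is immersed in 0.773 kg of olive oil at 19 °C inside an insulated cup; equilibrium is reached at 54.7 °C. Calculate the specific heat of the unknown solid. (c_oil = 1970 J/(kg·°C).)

Heat gained plus heat lost sum to zero:
0.514·c·(54.7 − 248) + 0.773·1970·(54.7 − 19) = 0
-99.36 c = -54364
c = -54364/-99.36 ≈ 547.2 J/(kg·°C)

c ≈ 547 J/(kg·°C)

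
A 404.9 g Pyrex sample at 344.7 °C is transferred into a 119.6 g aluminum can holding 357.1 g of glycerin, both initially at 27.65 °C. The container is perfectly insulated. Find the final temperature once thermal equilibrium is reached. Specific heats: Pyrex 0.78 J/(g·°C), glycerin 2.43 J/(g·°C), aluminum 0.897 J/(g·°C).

T_f ≈ 105.2 °C

Let T be the final temperature. ΣQ_i = 0:
404.9*0.78*(T − 344.7) + 357.1*2.43*(T − 27.65) + 119.6*0.897*(T − 27.65) = 0
1290.9 T = 135824
T = 135824 / 1290.9 = 105 °C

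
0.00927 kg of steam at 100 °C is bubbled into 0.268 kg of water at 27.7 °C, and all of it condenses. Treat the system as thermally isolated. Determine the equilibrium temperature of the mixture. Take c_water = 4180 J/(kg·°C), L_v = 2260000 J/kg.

T_f ≈ 48.2 °C

Energy balance with sensible and latent terms:
latent heat released on condensation: 0.00927·2260000 = 20950
  condensate cools 100→T: 0.00927·4180·(T − 100) = 38.75(T − 100)
  original water: 1120.2(T − 27.7)
1159 T = 20950 + 3874.9 + 31031 = 55856
T ≈ 48.19 °C — below 100 °C, confirming all the steam condensed.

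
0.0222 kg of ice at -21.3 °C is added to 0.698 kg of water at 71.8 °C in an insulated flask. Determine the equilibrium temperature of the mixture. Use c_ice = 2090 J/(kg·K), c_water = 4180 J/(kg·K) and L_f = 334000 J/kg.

T_f ≈ 66.8 °C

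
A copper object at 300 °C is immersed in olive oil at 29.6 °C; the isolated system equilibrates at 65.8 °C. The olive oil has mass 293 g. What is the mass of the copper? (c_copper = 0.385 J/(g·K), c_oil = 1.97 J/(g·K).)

Let T be the final temperature. ΣQ_i = 0:
m×0.385×(65.8 − 300) + 293×1.97×(65.8 − 29.6) = 0
-90.17 m = -20895
m = -20895/-90.17 ≈ 231.7 g

m ≈ 232 g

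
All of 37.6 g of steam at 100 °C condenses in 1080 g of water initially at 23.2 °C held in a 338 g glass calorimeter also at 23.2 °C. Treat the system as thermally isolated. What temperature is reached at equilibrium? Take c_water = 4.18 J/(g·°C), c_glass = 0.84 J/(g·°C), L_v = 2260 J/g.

Energy balance with sensible and latent terms:
condense steam: −37.6×2260 = −84976
  condensate cools 100→T: 37.6×4.18×(T − 100) = 157.17(T − 100)
  original water: 4514.4(T − 23.2)
  glass cup: 338×0.84×(T − 23.2) = 283.92(T − 23.2)
4955.5 T = 84976 + 15717 + 111321 = 212014
T ≈ 42.78 °C (< 100 °C, so full condensation is consistent).

T_f ≈ 42.8 °C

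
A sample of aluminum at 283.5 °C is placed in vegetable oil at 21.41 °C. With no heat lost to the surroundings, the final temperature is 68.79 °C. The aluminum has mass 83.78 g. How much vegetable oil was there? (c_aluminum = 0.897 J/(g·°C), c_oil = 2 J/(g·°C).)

Heat lost by the aluminum = heat gained by the oil:
83.78×0.897×(283.5 − 68.79) = m×2×(68.79 − 21.41)
94.76 m = 16136  ⇒  m ≈ 170.3 g

m ≈ 170 g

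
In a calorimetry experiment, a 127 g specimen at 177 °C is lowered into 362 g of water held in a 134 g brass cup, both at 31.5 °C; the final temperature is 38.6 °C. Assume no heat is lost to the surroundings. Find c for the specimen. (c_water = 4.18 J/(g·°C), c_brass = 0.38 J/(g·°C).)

Net heat exchanged in the isolated system is zero:
127·c·(38.6 − 177) + 362·4.18·(38.6 − 31.5) + 134·0.38·(38.6 − 31.5) = 0
-17577 c = -11105
c = -11105/-17577 ≈ 0.6318 J/(g·°C)

c ≈ 0.632 J/(g·°C)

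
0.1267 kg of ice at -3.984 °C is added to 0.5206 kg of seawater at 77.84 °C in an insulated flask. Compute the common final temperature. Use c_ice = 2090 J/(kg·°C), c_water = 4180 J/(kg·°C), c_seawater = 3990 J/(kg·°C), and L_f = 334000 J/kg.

T_f ≈ 45.4 °C

Net heat exchanged in the isolated system is zero:
ice -3.984→0 °C: 0.1267×2090×3.984 = 1055
  melt ice: 0.1267×334000 = 42318
  warm the meltwater: 529.61 T
  seawater cools: 0.5206×3990×(T − 77.84) = 2077.2(T − 77.84)
2606.8 T = 161689 − 43373 = 118316
T ≈ 45.39 °C (positive, so assuming full melt was valid).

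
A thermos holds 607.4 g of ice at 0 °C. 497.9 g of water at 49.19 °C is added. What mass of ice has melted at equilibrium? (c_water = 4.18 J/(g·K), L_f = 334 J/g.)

m_melted ≈ 307 g

Water can give up m c ΔT = 497.9×4.18×49.19 = 102375 J before reaching 0 °C.
To melt every bit of ice: 607.4×334 = 202872 J.
Since 102375 < 202872 J, not all the ice melts; equilibrium is at 0 °C.
m_melt = 102375 / L_f = 306.5 g.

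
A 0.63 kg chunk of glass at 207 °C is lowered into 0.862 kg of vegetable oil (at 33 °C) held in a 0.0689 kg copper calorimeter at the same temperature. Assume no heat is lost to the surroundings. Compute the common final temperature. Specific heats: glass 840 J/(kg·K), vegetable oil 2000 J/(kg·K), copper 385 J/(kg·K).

Setting the total heat transfer to zero:
0.63×840×(T − 207) + 0.862×2000×(T − 33) + 0.0689×385×(T − 33) = 0
529.2(T − 207) + 1724(T − 33) + 26.53(T − 33) = 0
(529.2 + 1724 + 26.53) T = 529.2×207 + 1724×33 + 26.53×33
T = 167312/2279.7 ≈ 73.39 °C

T_f ≈ 73.4 °C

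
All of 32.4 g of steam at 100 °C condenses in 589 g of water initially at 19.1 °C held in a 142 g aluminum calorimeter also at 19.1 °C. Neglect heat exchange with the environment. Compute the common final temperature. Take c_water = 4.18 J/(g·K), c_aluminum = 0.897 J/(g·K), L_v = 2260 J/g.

T_f ≈ 50.0 °C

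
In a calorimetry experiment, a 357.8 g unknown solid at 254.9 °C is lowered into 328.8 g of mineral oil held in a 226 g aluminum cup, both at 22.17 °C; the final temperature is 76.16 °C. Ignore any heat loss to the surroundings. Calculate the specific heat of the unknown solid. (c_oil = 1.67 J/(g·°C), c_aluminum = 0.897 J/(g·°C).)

c ≈ 0.635 J/(g·°C)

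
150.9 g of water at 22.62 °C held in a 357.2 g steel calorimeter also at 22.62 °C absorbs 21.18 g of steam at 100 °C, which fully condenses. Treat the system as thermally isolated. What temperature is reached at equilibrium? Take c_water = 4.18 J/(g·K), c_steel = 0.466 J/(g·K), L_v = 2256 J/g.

T_f ≈ 84.3 °C

Energy balance with sensible and latent terms:
latent heat released on condensation: 21.18·2256 = 47782; condensed water 100 °C→T: 88.53(T − 100); original water: 630.76(T − 22.62); cup: 166.46(T − 22.62)
885.75 T = 47782 + 8853.2 + 18033 = 74668
T ≈ 84.30 °C — below 100 °C, confirming all the steam condensed.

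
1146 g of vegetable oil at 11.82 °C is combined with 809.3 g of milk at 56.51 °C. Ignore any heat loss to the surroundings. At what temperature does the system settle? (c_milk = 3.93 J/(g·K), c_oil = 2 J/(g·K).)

T_f ≈ 37.8 °C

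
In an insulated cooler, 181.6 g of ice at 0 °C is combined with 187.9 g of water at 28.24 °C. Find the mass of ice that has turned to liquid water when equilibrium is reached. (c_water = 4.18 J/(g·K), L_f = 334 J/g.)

m_melted ≈ 66.4 g

Heat available from the water dropping to 0 °C: 187.9·4.18·28.24 = 22180 J.
Melting all 181.6 g of ice would need 181.6·334 = 60654 J.
22180 J < 60654 J, so only part of the ice melts and the system sits at 0 °C.
Mass melted = 22180/334 ≈ 66.41 g.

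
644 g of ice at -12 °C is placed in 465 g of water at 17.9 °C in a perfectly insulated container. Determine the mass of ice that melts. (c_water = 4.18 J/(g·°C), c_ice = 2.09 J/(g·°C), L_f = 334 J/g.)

m_melted ≈ 55.8 g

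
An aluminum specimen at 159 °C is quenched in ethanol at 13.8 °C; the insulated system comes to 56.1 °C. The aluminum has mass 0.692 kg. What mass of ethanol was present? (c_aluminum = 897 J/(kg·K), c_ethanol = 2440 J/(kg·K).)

|Q_aluminum| = |Q_ethanol|:
0.692·897·(159 − 56.1) = m·2440·(56.1 − 13.8)
103212 m = 63872  ⇒  m ≈ 0.6188 kg

m ≈ 0.619 kg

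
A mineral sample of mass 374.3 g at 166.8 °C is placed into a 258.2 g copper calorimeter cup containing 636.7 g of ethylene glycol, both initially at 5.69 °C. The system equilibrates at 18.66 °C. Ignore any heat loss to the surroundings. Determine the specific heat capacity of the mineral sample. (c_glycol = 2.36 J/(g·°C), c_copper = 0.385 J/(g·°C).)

c ≈ 0.375 J/(g·°C)

Energy conservation, ΣQ = 0:
374.3×c×(18.66 − 166.8) + 636.7×2.36×(18.66 − 5.69) + 258.2×0.385×(18.66 − 5.69) = 0
-55449 c = -20778
c = -20778/-55449 ≈ 0.3747 J/(g·°C)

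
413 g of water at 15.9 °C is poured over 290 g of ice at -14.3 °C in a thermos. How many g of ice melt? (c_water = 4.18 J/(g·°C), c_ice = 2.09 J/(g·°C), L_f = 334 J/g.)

Cooling the water to 0 °C releases 413·4.18·15.9 = 27449 J.
Warming the ice to 0 °C takes 290·2.09·14.3 = 8667.2 J, leaving 18782 J for melting.
To melt every bit of ice: 290·334 = 96860 J.
18782 J < 96860 J, so only part of the ice melts and the system sits at 0 °C.
Mass melted = 18782/334 ≈ 56.23 g.

m_melted ≈ 56.2 g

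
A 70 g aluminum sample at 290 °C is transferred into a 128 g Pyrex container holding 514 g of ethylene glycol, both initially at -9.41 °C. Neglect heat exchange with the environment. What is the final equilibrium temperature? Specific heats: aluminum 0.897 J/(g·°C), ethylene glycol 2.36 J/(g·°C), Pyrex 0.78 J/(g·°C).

T_f ≈ 4.3 °C

Taking heat into each body as positive, Σ m c ΔT = 0:
70·0.897·(T − 290) + 514·2.36·(T − (-9.41)) + 128·0.78·(T − (-9.41)) = 0
62.79(T − 290) + 1213(T − (-9.41)) + 99.84(T − (-9.41)) = 0
1375.7 T = 5854.9
T = 5854.9/1375.7 ≈ 4.26 °C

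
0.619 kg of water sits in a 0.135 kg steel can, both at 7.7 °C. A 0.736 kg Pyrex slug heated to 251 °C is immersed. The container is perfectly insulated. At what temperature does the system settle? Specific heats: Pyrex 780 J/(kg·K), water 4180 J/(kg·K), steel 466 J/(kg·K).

Let T be the final temperature. ΣQ_i = 0:
0.736·780·(T − 251) + 0.619·4180·(T − 7.7) + 0.135·466·(T − 7.7) = 0
3224.4 T = 164502
T = 164502 / 3224.4 = 51 °C

T_f ≈ 51.0 °C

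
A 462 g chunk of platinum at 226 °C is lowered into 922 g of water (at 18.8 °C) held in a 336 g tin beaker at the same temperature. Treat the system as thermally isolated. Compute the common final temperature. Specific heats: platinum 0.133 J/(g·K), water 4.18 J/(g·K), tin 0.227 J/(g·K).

T_f ≈ 22.0 °C

Energy conservation, ΣQ = 0:
462×0.133×(T − 226) + 922×4.18×(T − 18.8) + 336×0.227×(T − 18.8) = 0
(61.45 + 3854 + 76.27) T = 61.45×226 + 3854×18.8 + 76.27×18.8
T = 87775/3991.7 ≈ 21.99 °C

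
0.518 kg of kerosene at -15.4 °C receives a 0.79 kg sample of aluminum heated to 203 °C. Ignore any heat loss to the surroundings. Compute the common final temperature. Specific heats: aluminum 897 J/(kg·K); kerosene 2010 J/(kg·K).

T_f ≈ 73.0 °C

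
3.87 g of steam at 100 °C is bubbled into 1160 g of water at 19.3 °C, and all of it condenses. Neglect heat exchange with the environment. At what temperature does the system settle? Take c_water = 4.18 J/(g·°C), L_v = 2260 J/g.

T_f ≈ 21.4 °C

Energy conservation, ΣQ = 0:
latent heat released on condensation: 3.87×2260 = 8746.2
  condensate cools 100→T: 3.87×4.18×(T − 100) = 16.18(T − 100)
  water warms: 1160×4.18×(T − 19.3) = 4848.8(T − 19.3)
4865 T = 8746.2 + 1617.7 + 93582 = 103946
T ≈ 21.37 °C, under the boiling point, so the assumption holds.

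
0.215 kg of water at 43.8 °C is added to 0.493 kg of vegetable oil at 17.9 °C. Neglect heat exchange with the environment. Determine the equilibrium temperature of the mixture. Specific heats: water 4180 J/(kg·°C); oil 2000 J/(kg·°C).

T_f ≈ 30.3 °C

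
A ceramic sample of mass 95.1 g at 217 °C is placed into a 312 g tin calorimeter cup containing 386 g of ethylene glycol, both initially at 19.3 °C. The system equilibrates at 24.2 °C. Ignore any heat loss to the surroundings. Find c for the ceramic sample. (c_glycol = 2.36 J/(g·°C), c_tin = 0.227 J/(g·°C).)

c ≈ 0.262 J/(g·°C)

Net heat exchanged in the isolated system is zero:
95.1·c·(24.2 − 217) + 386·2.36·(24.2 − 19.3) + 312·0.227·(24.2 − 19.3) = 0
-18335 c = -4810.7
c = -4810.7/-18335 ≈ 0.2624 J/(g·°C)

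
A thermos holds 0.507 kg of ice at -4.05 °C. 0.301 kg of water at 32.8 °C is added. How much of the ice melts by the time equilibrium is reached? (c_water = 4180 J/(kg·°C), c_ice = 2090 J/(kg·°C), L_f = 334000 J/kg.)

Heat available from the water dropping to 0 °C: 0.301·4180·32.8 = 41268 J.
Warming the ice to 0 °C takes 0.507·2090·4.05 = 4291.5 J, leaving 36977 J for melting.
To melt every bit of ice: 0.507·334000 = 169338 J.
Since 36977 < 169338 J, not all the ice melts; equilibrium is at 0 °C.
m_melt = 36977 / L_f = 0.1107 kg.

m_melted ≈ 0.111 kg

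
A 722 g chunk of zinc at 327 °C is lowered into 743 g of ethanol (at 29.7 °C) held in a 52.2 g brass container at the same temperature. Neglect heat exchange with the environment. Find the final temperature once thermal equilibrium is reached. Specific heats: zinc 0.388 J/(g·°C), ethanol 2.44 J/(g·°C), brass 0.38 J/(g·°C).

T_f ≈ 69.1 °C

Let T be the final temperature. ΣQ_i = 0:
722*0.388*(T − 327) + 743*2.44*(T − 29.7) + 52.2*0.38*(T − 29.7) = 0
280.14(T − 327) + 1812.9(T − 29.7) + 19.84(T − 29.7) = 0
(280.14 + 1812.9 + 19.84) T = 280.14*327 + 1812.9*29.7 + 19.84*29.7
T ≈ 69.12 °C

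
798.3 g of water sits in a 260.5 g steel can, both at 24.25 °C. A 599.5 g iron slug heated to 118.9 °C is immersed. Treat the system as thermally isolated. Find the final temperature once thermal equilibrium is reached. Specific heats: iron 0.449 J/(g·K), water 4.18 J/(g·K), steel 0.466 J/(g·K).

With ΣQ=0 the equilibrium temperature is the m·c-weighted mean:
T_f = (269.18*118.9 + 3336.9*24.25 + 121.39*24.25) / (269.18 + 3336.9 + 121.39)
    = 115868 / 3727.5 ≈ 31.09 °C

T_f ≈ 31.1 °C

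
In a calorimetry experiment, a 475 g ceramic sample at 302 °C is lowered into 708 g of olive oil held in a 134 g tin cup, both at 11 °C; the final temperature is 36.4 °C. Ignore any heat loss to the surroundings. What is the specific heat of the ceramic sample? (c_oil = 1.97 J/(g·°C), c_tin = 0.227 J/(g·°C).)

Let T be the final temperature. ΣQ_i = 0:
475×c×(36.4 − 302) + 708×1.97×(36.4 − 11) + 134×0.227×(36.4 − 11) = 0
-126160 c = -36200
c = -36200/-126160 ≈ 0.2869 J/(g·°C)

c ≈ 0.287 J/(g·°C)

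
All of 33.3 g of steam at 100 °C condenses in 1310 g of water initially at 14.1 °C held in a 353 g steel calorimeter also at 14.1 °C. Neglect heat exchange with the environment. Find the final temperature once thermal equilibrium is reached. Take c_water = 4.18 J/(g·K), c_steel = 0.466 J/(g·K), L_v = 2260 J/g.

T_f ≈ 29.2 °C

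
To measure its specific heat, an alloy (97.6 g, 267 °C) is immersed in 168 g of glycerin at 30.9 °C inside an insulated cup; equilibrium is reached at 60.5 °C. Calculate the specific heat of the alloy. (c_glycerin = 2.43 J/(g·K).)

c ≈ 0.6 J/(g·K)

Conservation of energy gives ΣQ = 0:
97.6·c·(60.5 − 267) + 168·2.43·(60.5 − 30.9) = 0
-20154 c = -12084
c = -12084/-20154 ≈ 0.5996 J/(g·K)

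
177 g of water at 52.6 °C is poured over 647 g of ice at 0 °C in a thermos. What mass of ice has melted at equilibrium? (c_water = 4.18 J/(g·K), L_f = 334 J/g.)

m_melted ≈ 117 g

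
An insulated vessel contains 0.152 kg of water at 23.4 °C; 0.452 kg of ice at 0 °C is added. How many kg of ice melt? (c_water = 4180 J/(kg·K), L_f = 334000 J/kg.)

Water can give up m c ΔT = 0.152×4180×23.4 = 14867 J before reaching 0 °C.
Melting all 0.452 kg of ice would need 0.452×334000 = 150968 J.
That's not enough to melt it all — equilibrium is at 0 °C with ice remaining.
Mass melted = 14867/334000 ≈ 0.04451 kg.

m_melted ≈ 0.0445 kg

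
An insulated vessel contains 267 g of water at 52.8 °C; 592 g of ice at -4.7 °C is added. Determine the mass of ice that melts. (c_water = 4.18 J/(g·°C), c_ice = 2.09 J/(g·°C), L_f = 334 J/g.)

Cooling the water to 0 °C releases 267·4.18·52.8 = 58928 J.
Warming the ice to 0 °C takes 592·2.09·4.7 = 5815.2 J, leaving 53113 J for melting.
To melt every bit of ice: 592·334 = 197728 J.
Since 53113 < 197728 J, not all the ice melts; equilibrium is at 0 °C.
Mass melted = 53113/334 ≈ 159 g.

m_melted ≈ 159 g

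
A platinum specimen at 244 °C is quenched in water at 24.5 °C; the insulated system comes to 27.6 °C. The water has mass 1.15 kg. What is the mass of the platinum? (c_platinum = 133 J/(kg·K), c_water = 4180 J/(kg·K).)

m ≈ 0.518 kg

Energy conservation, ΣQ = 0:
m×133×(27.6 − 244) + 1.15×4180×(27.6 − 24.5) = 0
-28781 m = -14902
m = -14902/-28781 ≈ 0.5178 kg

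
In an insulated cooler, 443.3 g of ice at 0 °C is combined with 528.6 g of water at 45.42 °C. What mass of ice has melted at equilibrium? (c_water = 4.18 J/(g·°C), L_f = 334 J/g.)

Cooling the water to 0 °C releases 528.6·4.18·45.42 = 100358 J.
Melting all 443.3 g of ice would need 443.3·334 = 148062 J.
Since 100358 < 148062 J, not all the ice melts; equilibrium is at 0 °C.
m_melt = 100358 / L_f = 300.5 g.

m_melted ≈ 300 g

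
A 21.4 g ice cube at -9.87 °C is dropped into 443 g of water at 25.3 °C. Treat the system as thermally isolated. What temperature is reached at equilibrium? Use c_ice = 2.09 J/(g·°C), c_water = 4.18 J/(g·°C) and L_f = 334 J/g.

Setting the total heat transfer to zero:
warm ice to 0 °C: 21.4·2.09·(0 − (-9.87)) = 441.45
  fusion: m_ice L_f = 21.4·334 = 7147.6
  warm the meltwater: 89.45 T
  water cools: 443·4.18·(T − 25.3) = 1851.7(T − 25.3)
1941.2 T = 46849 − 7589 = 39260
T ≈ 20.22 °C (positive, so assuming full melt was valid).

T_f ≈ 20.2 °C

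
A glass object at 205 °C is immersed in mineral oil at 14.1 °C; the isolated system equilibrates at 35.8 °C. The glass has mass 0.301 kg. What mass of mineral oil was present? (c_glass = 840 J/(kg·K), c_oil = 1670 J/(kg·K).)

m ≈ 1.18 kg

Let T be the final temperature. ΣQ_i = 0:
0.301×840×(35.8 − 205) + m×1670×(35.8 − 14.1) = 0
36239 m = 42781
m = 42781/36239 ≈ 1.181 kg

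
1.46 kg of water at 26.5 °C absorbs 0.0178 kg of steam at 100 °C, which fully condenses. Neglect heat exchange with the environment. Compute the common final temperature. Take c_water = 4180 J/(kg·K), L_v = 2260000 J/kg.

T_f ≈ 33.9 °C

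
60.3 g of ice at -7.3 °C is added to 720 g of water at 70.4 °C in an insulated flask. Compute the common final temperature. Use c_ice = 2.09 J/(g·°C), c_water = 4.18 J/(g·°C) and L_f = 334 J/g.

Conservation of energy gives ΣQ = 0:
warm ice to 0 °C: 60.3×2.09×(0 − (-7.3)) = 920
  fusion: m_ice L_f = 60.3×334 = 20140
  meltwater 0→T: 60.3×4.18×T = 252.05 T
  water: 3009.6(T − 70.4)
3261.7 T = 211876 − 21060 = 190816
T ≈ 58.50 °C — above 0 °C, consistent with complete melting.

T_f ≈ 58.5 °C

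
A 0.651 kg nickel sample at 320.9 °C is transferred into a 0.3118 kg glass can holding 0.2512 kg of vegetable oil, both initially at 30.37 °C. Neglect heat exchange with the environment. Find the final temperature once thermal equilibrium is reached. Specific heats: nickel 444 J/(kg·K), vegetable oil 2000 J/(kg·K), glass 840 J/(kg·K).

T_f ≈ 110.1 °C

Net heat exchanged in the isolated system is zero:
0.651*444*(T − 320.9) + 0.2512*2000*(T − 30.37) + 0.3118*840*(T − 30.37) = 0
(289.04 + 502.4 + 261.91) T = 289.04*320.9 + 502.4*30.37 + 261.91*30.37
T = 115966 / 1053.4 = 110 °C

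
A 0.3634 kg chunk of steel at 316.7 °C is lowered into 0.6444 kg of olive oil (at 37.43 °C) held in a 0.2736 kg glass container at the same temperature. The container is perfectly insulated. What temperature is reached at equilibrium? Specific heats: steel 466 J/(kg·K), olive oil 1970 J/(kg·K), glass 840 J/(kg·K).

T_f ≈ 65.8 °C

Taking heat into each body as positive, Σ m c ΔT = 0:
0.3634*466*(T − 316.7) + 0.6444*1970*(T − 37.43) + 0.2736*840*(T − 37.43) = 0
169.34(T − 316.7) + 1269.5(T − 37.43) + 229.82(T − 37.43) = 0
1668.6 T = 109750
T ≈ 65.77 °C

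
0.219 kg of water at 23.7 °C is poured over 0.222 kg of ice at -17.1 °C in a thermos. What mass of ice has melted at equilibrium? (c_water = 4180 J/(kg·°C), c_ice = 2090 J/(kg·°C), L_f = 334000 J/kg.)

Water can give up m c ΔT = 0.219·4180·23.7 = 21695 J before reaching 0 °C.
Of that, 0.222·2090·17.1 = 7934.1 J goes to bring the ice to 0 °C, leaving 13761 J.
Fully melting the ice requires m_ice L_f = 0.222·334000 = 74148 J.
13761 J < 74148 J, so only part of the ice melts and the system sits at 0 °C.
m_melted·334000 = 13761  ⇒  m_melted ≈ 0.0412 kg.

m_melted ≈ 0.0412 kg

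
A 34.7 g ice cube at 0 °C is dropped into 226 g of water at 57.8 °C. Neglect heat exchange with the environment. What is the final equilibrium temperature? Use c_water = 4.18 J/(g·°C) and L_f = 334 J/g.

T_f ≈ 39.5 °C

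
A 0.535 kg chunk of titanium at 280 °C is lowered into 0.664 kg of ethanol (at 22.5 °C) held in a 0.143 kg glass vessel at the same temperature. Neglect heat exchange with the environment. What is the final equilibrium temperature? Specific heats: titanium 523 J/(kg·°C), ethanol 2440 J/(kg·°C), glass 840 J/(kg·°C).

T_f ≈ 58.2 °C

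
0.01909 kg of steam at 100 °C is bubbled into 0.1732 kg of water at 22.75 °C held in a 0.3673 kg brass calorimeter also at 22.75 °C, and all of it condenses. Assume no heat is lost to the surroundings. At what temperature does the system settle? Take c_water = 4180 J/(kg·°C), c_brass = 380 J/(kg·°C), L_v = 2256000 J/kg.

T_f ≈ 74.9 °C

Sum of m c ΔT and latent-heat terms is zero:
latent heat released on condensation: 0.01909×2256000 = 43067
  condensed water 100 °C→T: 79.8(T − 100)
  original water: 723.98(T − 22.75)
  cup: 139.57(T − 22.75)
943.35 T = 43067 + 7979.6 + 19646 = 70692
T ≈ 74.94 °C — below 100 °C, confirming all the steam condensed.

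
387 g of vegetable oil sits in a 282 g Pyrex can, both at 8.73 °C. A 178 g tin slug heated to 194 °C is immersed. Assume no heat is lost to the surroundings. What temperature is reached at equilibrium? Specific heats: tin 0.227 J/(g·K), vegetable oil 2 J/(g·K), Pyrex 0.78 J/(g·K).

T_f ≈ 16.0 °C

Net heat exchanged in the isolated system is zero:
178×0.227×(T − 194) + 387×2×(T − 8.73) + 282×0.78×(T − 8.73) = 0
40.41(T − 194) + 774(T − 8.73) + 219.96(T − 8.73) = 0
(40.41 + 774 + 219.96) T = 40.41×194 + 774×8.73 + 219.96×8.73
T ≈ 15.97 °C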